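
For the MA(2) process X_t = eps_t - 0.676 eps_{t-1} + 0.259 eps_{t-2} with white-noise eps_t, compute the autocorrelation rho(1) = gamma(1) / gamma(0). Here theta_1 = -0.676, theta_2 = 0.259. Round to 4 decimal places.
\rho(1) = -0.5584

For an MA(q) process with theta_0 = 1, the autocovariance is
  gamma(k) = sigma^2 * sum_{i=0..q-k} theta_i * theta_{i+k},
and rho(k) = gamma(k) / gamma(0). Sigma^2 cancels.
  numerator   = (1)*(-0.676) + (-0.676)*(0.259) = -0.851084.
  denominator = (1)^2 + (-0.676)^2 + (0.259)^2 = 1.524057.
  rho(1) = -0.851084 / 1.524057 = -0.5584.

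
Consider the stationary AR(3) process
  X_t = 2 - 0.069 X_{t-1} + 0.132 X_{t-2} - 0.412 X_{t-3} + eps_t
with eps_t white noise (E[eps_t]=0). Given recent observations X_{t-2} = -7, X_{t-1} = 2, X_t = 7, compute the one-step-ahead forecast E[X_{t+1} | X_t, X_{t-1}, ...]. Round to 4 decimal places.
E[X_{t+1} \mid \mathcal F_t] = 4.6650

For an AR(p) model X_t = c + sum_i phi_i X_{t-i} + eps_t, the
one-step-ahead conditional mean is
  E[X_{t+1} | X_t, ...] = c + sum_i phi_i X_{t+1-i}.
Substitute known values:
  E[X_{t+1} | ...] = 2 + (-0.069) * (7) + (0.132) * (2) + (-0.412) * (-7)
                   = 4.6650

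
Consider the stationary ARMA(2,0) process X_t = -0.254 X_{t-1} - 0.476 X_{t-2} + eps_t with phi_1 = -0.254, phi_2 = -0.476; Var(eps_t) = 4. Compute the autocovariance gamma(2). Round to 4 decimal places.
\gamma(2) = -2.3039

Multiply the model equation by X_{t-k} and take expectations. With theta_0 = psi_0 = 1 and psi_j the MA(infinity) weights, this gives
  gamma(k) - sum_i phi_i gamma(k-i) = c_k,
  c_k = sigma^2 * sum_{j=k..q} theta_j psi_{j-k}   (c_k = 0 for k > q),
using gamma(-m) = gamma(m).
Pure AR (q = 0): c_0 = sigma^2 = 4, c_k = 0 for k >= 1.
Equations for k = 0, 1, 2 (AR order 2, c_2 = 0):
  (E0) gamma(0) = phi_1 gamma(1) + phi_2 gamma(2) + c_0
  (E1) gamma(1) = phi_1 gamma(0) + phi_2 gamma(1) + c_1
  (E2) gamma(2) = phi_1 gamma(1) + phi_2 gamma(0)
From (E1): gamma(1) = A gamma(0) + B with
  A = phi_1 / (1 - phi_2) = -0.254 / 1.476 = -0.172087,   B = c_1 / (1 - phi_2) = 0 / 1.476 = 0.
Insert (E2) into (E0): gamma(0) (1 - phi_2^2) = phi_1 (1 + phi_2) gamma(1) + c_0.
  phi_1 (1 + phi_2) = (-0.254)(0.524) = -0.133096,   1 - phi_2^2 = 0.773424.
Replace gamma(1) by A gamma(0) + B and collect gamma(0):
  gamma(0) [0.773424 - (-0.133096)(-0.172087)] = c_0 = 4
  gamma(0) * 0.75052 = 4
  gamma(0) = 4 / 0.75052 = 5.329639.
  gamma(1) = A gamma(0) = (-0.172087)(5.329639) = -0.91716.
  gamma(2) = phi_1 gamma(1) + phi_2 gamma(0) = (-0.254)(-0.91716) + (-0.476)(5.329639) = -2.303949.
Therefore gamma(2) = -2.3039 (to 4 decimal places).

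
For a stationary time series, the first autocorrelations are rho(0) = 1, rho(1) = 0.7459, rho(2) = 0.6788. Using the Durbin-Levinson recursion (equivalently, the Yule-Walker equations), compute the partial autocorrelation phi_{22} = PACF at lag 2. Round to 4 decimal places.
\phi_{22} = 0.2760

The PACF at lag k is phi_{kk}, the last component of the solution
to the Yule-Walker system G_k phi = r_k where
  (G_k)_{ij} = rho(|i - j|), (r_k)_i = rho(i), i,j = 1..k.
Equivalently, Durbin-Levinson gives phi_{kk} iteratively:
  phi_{11} = rho(1)
  phi_{kk} = [rho(k) - sum_{j=1..k-1} phi_{k-1,j} rho(k-j)]
            / [1 - sum_{j=1..k-1} phi_{k-1,j} rho(j)],
  phi_{k,j} = phi_{k-1,j} - phi_{kk} phi_{k-1,k-j},  j = 1..k-1.
Step k = 1:
  phi_11 = rho(1) = 0.7459.
Step k = 2:
  phi_22 = [rho(2) - phi_11 rho(1)] / [1 - phi_11 rho(1)] = [0.6788 - (0.7459)(0.7459)] / [1 - (0.7459)(0.7459)]
         = 0.12243319 / 0.44363319 = 0.276.
Therefore phi_{22} = 0.2760.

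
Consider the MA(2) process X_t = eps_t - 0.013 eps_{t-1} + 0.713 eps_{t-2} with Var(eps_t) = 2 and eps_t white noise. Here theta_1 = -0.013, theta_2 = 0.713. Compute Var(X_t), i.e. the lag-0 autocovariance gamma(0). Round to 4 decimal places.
\gamma(0) = 3.0171

For an MA(q) process X_t = eps_t + sum_i theta_i eps_{t-i} with
Var(eps_t) = sigma^2, the variance is
  gamma(0) = sigma^2 * (1 + sum_i theta_i^2).
  sum_i theta_i^2 = (-0.013)^2 + (0.713)^2 = 0.000169 + 0.508369 = 0.508538.
  gamma(0) = 2 * (1 + 0.508538) = 2 * 1.508538 = 3.017076, which rounds to 3.0171.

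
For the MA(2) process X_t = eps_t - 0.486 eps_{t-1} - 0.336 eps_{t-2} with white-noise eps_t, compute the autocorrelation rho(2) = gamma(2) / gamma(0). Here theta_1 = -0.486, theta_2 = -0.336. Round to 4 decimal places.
\rho(2) = -0.2491

For an MA(q) process with theta_0 = 1, the autocovariance is
  gamma(k) = sigma^2 * sum_{i=0..q-k} theta_i * theta_{i+k},
and rho(k) = gamma(k) / gamma(0). Sigma^2 cancels.
  numerator   = (1)*(-0.336) = -0.336.
  denominator = (1)^2 + (-0.486)^2 + (-0.336)^2 = 1.349092.
  rho(2) = -0.336 / 1.349092 = -0.2491.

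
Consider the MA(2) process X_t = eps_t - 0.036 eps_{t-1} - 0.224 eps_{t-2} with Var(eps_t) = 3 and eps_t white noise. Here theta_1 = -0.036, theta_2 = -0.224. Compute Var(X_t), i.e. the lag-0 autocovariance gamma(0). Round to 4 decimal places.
\gamma(0) = 3.1544

For an MA(q) process X_t = eps_t + sum_i theta_i eps_{t-i} with
Var(eps_t) = sigma^2, the variance is
  gamma(0) = sigma^2 * (1 + sum_i theta_i^2).
  sum_i theta_i^2 = (-0.036)^2 + (-0.224)^2 = 0.001296 + 0.050176 = 0.051472.
  gamma(0) = 3 * (1 + 0.051472) = 3 * 1.051472 = 3.154416, which rounds to 3.1544.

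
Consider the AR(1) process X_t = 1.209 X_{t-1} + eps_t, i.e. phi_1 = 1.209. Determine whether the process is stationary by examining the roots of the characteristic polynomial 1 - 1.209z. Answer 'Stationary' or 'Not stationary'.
\text{Not stationary}

The AR(p) characteristic polynomial is P(z) = 1 - 1.209z.
Stationarity requires all roots to lie outside the unit circle, i.e. |z| > 1 for every root.
This is linear in z: 1 + (-1.209) z = 0  =>  z = -1/(-1.209) = 0.82713,  |z| = 0.82713.
Moduli of all roots: 0.8271.
All moduli strictly greater than 1? No.
Verdict: Not stationary.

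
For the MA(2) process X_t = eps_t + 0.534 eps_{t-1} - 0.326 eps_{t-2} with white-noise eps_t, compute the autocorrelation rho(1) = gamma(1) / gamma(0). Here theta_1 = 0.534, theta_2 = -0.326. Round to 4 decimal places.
\rho(1) = 0.2587

For an MA(q) process with theta_0 = 1, the autocovariance is
  gamma(k) = sigma^2 * sum_{i=0..q-k} theta_i * theta_{i+k},
and rho(k) = gamma(k) / gamma(0). Sigma^2 cancels.
  numerator   = (1)*(0.534) + (0.534)*(-0.326) = 0.359916.
  denominator = (1)^2 + (0.534)^2 + (-0.326)^2 = 1.391432.
  rho(1) = 0.359916 / 1.391432 = 0.2587.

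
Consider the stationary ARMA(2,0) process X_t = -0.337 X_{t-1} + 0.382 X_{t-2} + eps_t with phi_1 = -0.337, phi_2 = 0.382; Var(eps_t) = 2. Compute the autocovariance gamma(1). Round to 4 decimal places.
\gamma(1) = -1.8174

Multiply the model equation by X_{t-k} and take expectations. With theta_0 = psi_0 = 1 and psi_j the MA(infinity) weights, this gives
  gamma(k) - sum_i phi_i gamma(k-i) = c_k,
  c_k = sigma^2 * sum_{j=k..q} theta_j psi_{j-k}   (c_k = 0 for k > q),
using gamma(-m) = gamma(m).
Pure AR (q = 0): c_0 = sigma^2 = 2, c_k = 0 for k >= 1.
Equations for k = 0, 1, 2 (AR order 2, c_2 = 0):
  (E0) gamma(0) = phi_1 gamma(1) + phi_2 gamma(2) + c_0
  (E1) gamma(1) = phi_1 gamma(0) + phi_2 gamma(1) + c_1
  (E2) gamma(2) = phi_1 gamma(1) + phi_2 gamma(0)
From (E1): gamma(1) = A gamma(0) + B with
  A = phi_1 / (1 - phi_2) = -0.337 / 0.618 = -0.545307,   B = c_1 / (1 - phi_2) = 0 / 0.618 = 0.
Insert (E2) into (E0): gamma(0) (1 - phi_2^2) = phi_1 (1 + phi_2) gamma(1) + c_0.
  phi_1 (1 + phi_2) = (-0.337)(1.382) = -0.465734,   1 - phi_2^2 = 0.854076.
Replace gamma(1) by A gamma(0) + B and collect gamma(0):
  gamma(0) [0.854076 - (-0.465734)(-0.545307)] = c_0 = 2
  gamma(0) * 0.600108 = 2
  gamma(0) = 2 / 0.600108 = 3.332735.
  gamma(1) = A gamma(0) = (-0.545307)(3.332735) = -1.817365.
Therefore gamma(1) = -1.8174 (to 4 decimal places).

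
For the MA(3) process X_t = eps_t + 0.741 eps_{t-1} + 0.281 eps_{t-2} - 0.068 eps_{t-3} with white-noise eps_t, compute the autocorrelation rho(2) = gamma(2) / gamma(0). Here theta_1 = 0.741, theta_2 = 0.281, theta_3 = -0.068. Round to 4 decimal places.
\rho(2) = 0.1412

For an MA(q) process with theta_0 = 1, the autocovariance is
  gamma(k) = sigma^2 * sum_{i=0..q-k} theta_i * theta_{i+k},
and rho(k) = gamma(k) / gamma(0). Sigma^2 cancels.
  numerator   = (1)*(0.281) + (0.741)*(-0.068) = 0.230612.
  denominator = (1)^2 + (0.741)^2 + (0.281)^2 + (-0.068)^2 = 1.632666.
  rho(2) = 0.230612 / 1.632666 = 0.1412.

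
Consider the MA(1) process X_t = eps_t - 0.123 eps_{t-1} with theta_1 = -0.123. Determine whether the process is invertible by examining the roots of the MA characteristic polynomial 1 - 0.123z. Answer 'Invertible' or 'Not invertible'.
\text{Invertible}

The MA(q) characteristic polynomial is P(z) = 1 - 0.123z.
Invertibility requires all roots to lie outside the unit circle, i.e. |z| > 1 for every root.
This is linear in z: 1 + (-0.123) z = 0  =>  z = -1/(-0.123) = 8.130081,  |z| = 8.130081.
Moduli of all roots: 8.1301.
All moduli strictly greater than 1? Yes.
Verdict: Invertible.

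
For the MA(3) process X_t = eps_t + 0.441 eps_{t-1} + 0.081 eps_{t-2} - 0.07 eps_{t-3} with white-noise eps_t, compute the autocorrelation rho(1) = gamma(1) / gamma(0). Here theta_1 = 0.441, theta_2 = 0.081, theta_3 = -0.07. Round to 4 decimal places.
\rho(1) = 0.3906

For an MA(q) process with theta_0 = 1, the autocovariance is
  gamma(k) = sigma^2 * sum_{i=0..q-k} theta_i * theta_{i+k},
and rho(k) = gamma(k) / gamma(0). Sigma^2 cancels.
  numerator   = (1)*(0.441) + (0.441)*(0.081) + (0.081)*(-0.07) = 0.471051.
  denominator = (1)^2 + (0.441)^2 + (0.081)^2 + (-0.07)^2 = 1.205942.
  rho(1) = 0.471051 / 1.205942 = 0.3906.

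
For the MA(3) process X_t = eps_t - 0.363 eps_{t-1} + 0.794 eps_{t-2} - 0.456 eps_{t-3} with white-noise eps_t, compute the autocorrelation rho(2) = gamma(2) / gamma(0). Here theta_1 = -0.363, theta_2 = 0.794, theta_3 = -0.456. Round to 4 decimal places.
\rho(2) = 0.4870

For an MA(q) process with theta_0 = 1, the autocovariance is
  gamma(k) = sigma^2 * sum_{i=0..q-k} theta_i * theta_{i+k},
and rho(k) = gamma(k) / gamma(0). Sigma^2 cancels.
  numerator   = (1)*(0.794) + (-0.363)*(-0.456) = 0.959528.
  denominator = (1)^2 + (-0.363)^2 + (0.794)^2 + (-0.456)^2 = 1.970141.
  rho(2) = 0.959528 / 1.970141 = 0.4870.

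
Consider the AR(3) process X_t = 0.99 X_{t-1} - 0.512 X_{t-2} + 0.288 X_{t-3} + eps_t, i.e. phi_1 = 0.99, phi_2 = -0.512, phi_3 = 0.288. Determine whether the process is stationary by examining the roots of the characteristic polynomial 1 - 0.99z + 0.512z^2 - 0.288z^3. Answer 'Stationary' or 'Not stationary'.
\text{Stationary}

The AR(p) characteristic polynomial is P(z) = 1 - 0.99z + 0.512z^2 - 0.288z^3.
Stationarity requires all roots to lie outside the unit circle, i.e. |z| > 1 for every root.
Degree 3: look for a simple real root z0 first, then factor out (1 - z/z0) and solve the remaining quadratic.
Testing z0 = 1.25: P(1.25) = 1 + (-0.99)(1.25) + (0.512)(1.25)^2 + (-0.288)(1.25)^3
  = 1 + (-1.2375) + (0.8) + (-0.5625) = 0.  So z_0 = 1.25 is a root, |z_0| = 1.25.
Divide out the factor (1 - 0.8 z) = (1 - z/z0) (since 1/z0 = 0.8):
  P(z) = (1 - 0.8 z)(1 + (-0.19) z + (0.36) z^2)
  [check: z-coef -0.19 - (0.8) = -0.99; z^2-coef 0.36 - (0.8)(-0.19) = 0.512; z^3-coef -(0.8)(0.36) = -0.288.]
Remaining roots from the quadratic factor 1 + (-0.19) z + (0.36) z^2:
  Set 1 + (-0.19) z + (0.36) z^2 = 0, i.e. a z^2 + b z + c = 0 with a = 0.36, b = -0.19, c = 1.
  Discriminant D = b^2 - 4ac = (-0.19)^2 - 4*(0.36)*1 = 0.0361 - (1.44) = -1.4039.
  D < 0, so the roots are the complex-conjugate pair z = (-b +/- i sqrt(-D)) / (2a) = 0.2639 +/- 1.6456i.
  For a conjugate pair |z|^2 = z * conj(z) = (product of roots) = c/a = 1/(0.36) = 2.777778, so |z| = sqrt(2.777778) = 1.6667 for both roots.
Moduli of all roots: 1.2500, 1.6667, 1.6667.
All moduli strictly greater than 1? Yes.
Verdict: Stationary.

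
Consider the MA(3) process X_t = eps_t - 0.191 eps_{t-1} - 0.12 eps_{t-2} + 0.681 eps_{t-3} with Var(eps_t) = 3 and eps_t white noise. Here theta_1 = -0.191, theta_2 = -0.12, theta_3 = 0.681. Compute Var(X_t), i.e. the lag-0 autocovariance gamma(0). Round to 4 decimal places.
\gamma(0) = 4.5439

For an MA(q) process X_t = eps_t + sum_i theta_i eps_{t-i} with
Var(eps_t) = sigma^2, the variance is
  gamma(0) = sigma^2 * (1 + sum_i theta_i^2).
  sum_i theta_i^2 = (-0.191)^2 + (-0.12)^2 + (0.681)^2 = 0.036481 + 0.0144 + 0.463761 = 0.514642.
  gamma(0) = 3 * (1 + 0.514642) = 3 * 1.514642 = 4.543926, which rounds to 4.5439.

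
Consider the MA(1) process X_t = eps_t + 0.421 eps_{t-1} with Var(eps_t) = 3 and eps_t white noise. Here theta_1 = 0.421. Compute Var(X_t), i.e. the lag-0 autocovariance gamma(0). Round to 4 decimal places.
\gamma(0) = 3.5317

For an MA(q) process X_t = eps_t + sum_i theta_i eps_{t-i} with
Var(eps_t) = sigma^2, the variance is
  gamma(0) = sigma^2 * (1 + sum_i theta_i^2).
  sum_i theta_i^2 = (0.421)^2 = 0.177241.
  gamma(0) = 3 * (1 + 0.177241) = 3 * 1.177241 = 3.531723, which rounds to 3.5317.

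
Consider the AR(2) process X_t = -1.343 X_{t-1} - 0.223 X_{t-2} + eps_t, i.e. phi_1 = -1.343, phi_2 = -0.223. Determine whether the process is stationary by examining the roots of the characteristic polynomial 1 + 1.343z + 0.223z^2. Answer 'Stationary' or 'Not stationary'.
\text{Not stationary}

The AR(p) characteristic polynomial is P(z) = 1 + 1.343z + 0.223z^2.
Stationarity requires all roots to lie outside the unit circle, i.e. |z| > 1 for every root.
Set 1 + (1.343) z + (0.223) z^2 = 0, i.e. a z^2 + b z + c = 0 with a = 0.223, b = 1.343, c = 1.
Discriminant D = b^2 - 4ac = (1.343)^2 - 4*(0.223)*1 = 1.803649 - (0.892) = 0.911649.
D >= 0, so the roots are real: z = (-b +/- sqrt(D)) / (2a) = (-1.343 +/- 0.954803) / (0.446).
  z_1 = (-1.343 + 0.954803) / (0.446) = -0.8704,   |z_1| = 0.8704.
  z_2 = (-1.343 - 0.954803) / (0.446) = -5.152,   |z_2| = 5.152.
Moduli of all roots: 0.8704, 5.1520.
All moduli strictly greater than 1? No.
Verdict: Not stationary.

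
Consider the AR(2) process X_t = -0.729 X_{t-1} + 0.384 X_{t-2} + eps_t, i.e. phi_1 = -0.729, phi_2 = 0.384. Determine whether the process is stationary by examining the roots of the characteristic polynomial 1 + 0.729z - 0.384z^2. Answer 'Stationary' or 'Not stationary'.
\text{Not stationary}

The AR(p) characteristic polynomial is P(z) = 1 + 0.729z - 0.384z^2.
Stationarity requires all roots to lie outside the unit circle, i.e. |z| > 1 for every root.
Set 1 + (0.729) z + (-0.384) z^2 = 0, i.e. a z^2 + b z + c = 0 with a = -0.384, b = 0.729, c = 1.
Discriminant D = b^2 - 4ac = (0.729)^2 - 4*(-0.384)*1 = 0.531441 - (-1.536) = 2.067441.
D >= 0, so the roots are real: z = (-b +/- sqrt(D)) / (2a) = (-0.729 +/- 1.43786) / (-0.768).
  z_1 = (-0.729 + 1.43786) / (-0.768) = -0.923,   |z_1| = 0.923.
  z_2 = (-0.729 - 1.43786) / (-0.768) = 2.8214,   |z_2| = 2.8214.
Moduli of all roots: 0.9230, 2.8214.
All moduli strictly greater than 1? No.
Verdict: Not stationary.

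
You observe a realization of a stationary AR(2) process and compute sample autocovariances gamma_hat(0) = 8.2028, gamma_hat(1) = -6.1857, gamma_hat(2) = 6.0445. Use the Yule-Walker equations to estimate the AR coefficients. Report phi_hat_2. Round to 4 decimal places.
\hat\phi_{2} = 0.3900

The Yule-Walker equations for an AR(p) process read, in matrix form,
  Gamma_p phi = r_p,   with   (Gamma_p)_{ij} = gamma(|i - j|),
                       (r_p)_i = gamma(i),   i,j = 1..p.
Substitute the sample gammas (Toeplitz matrix and right-hand side of size 2):
  Gamma_p = [[8.2028, -6.1857], [-6.1857, 8.2028]]
  r_p     = [-6.1857, 6.0445]
Written out:
  8.2028 phi_1 - 6.1857 phi_2 = -6.1857
  -6.1857 phi_1 + 8.2028 phi_2 = 6.0445
Solve by Cramer's rule:
  det = gamma(0)^2 - gamma(1)^2 = (8.2028)^2 - (-6.1857)^2 = 67.28592784 - 38.26288449 = 29.02304335
  phi_hat_1 = [gamma(1) gamma(0) - gamma(1) gamma(2)] / det = [(-6.1857)(8.2028) - (-6.1857)(6.0445)] / 29.02304335 = -13.35059631 / 29.02304335 = -0.46
  phi_hat_2 = [gamma(0) gamma(2) - gamma(1)^2] / det = [(8.2028)(6.0445) - (-6.1857)^2] / 29.02304335 = 11.31894011 / 29.02304335 = 0.39
So phi_hat = [-0.4600, 0.3900].
Therefore phi_hat_2 = 0.3900.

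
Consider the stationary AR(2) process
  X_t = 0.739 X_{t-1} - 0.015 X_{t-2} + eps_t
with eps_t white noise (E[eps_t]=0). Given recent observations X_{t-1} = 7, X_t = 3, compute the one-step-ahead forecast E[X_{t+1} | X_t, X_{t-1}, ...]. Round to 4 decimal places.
E[X_{t+1} \mid \mathcal F_t] = 2.1120

For an AR(p) model X_t = c + sum_i phi_i X_{t-i} + eps_t, the
one-step-ahead conditional mean is
  E[X_{t+1} | X_t, ...] = c + sum_i phi_i X_{t+1-i}.
Substitute known values:
  E[X_{t+1} | ...] = (0.739) * (3) + (-0.015) * (7)
                   = 2.1120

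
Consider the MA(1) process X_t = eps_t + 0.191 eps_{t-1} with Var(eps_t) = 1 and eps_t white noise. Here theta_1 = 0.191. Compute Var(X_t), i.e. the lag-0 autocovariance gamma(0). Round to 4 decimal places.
\gamma(0) = 1.0365

For an MA(q) process X_t = eps_t + sum_i theta_i eps_{t-i} with
Var(eps_t) = sigma^2, the variance is
  gamma(0) = sigma^2 * (1 + sum_i theta_i^2).
  sum_i theta_i^2 = (0.191)^2 = 0.036481.
  gamma(0) = 1 * (1 + 0.036481) = 1 * 1.036481 = 1.036481, which rounds to 1.0365.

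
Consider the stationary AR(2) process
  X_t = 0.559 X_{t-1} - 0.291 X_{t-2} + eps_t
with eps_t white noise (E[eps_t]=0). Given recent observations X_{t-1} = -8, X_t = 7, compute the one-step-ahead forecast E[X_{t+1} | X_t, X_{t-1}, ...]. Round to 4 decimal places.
E[X_{t+1} \mid \mathcal F_t] = 6.2410

For an AR(p) model X_t = c + sum_i phi_i X_{t-i} + eps_t, the
one-step-ahead conditional mean is
  E[X_{t+1} | X_t, ...] = c + sum_i phi_i X_{t+1-i}.
Substitute known values:
  E[X_{t+1} | ...] = (0.559) * (7) + (-0.291) * (-8)
                   = 6.2410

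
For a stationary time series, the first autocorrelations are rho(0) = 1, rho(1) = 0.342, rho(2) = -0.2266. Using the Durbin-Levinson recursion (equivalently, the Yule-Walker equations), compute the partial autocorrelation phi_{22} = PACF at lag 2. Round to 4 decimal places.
\phi_{22} = -0.3891

The PACF at lag k is phi_{kk}, the last component of the solution
to the Yule-Walker system G_k phi = r_k where
  (G_k)_{ij} = rho(|i - j|), (r_k)_i = rho(i), i,j = 1..k.
Equivalently, Durbin-Levinson gives phi_{kk} iteratively:
  phi_{11} = rho(1)
  phi_{kk} = [rho(k) - sum_{j=1..k-1} phi_{k-1,j} rho(k-j)]
            / [1 - sum_{j=1..k-1} phi_{k-1,j} rho(j)],
  phi_{k,j} = phi_{k-1,j} - phi_{kk} phi_{k-1,k-j},  j = 1..k-1.
Step k = 1:
  phi_11 = rho(1) = 0.342.
Step k = 2:
  phi_22 = [rho(2) - phi_11 rho(1)] / [1 - phi_11 rho(1)] = [-0.2266 - (0.342)(0.342)] / [1 - (0.342)(0.342)]
         = -0.343564 / 0.883036 = -0.3891.
Therefore phi_{22} = -0.3891.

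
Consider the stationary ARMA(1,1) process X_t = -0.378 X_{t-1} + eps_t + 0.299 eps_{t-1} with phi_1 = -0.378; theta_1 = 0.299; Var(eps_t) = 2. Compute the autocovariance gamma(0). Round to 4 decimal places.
\gamma(0) = 2.0146

Multiply the model equation by X_{t-k} and take expectations. With theta_0 = psi_0 = 1 and psi_j the MA(infinity) weights, this gives
  gamma(k) - sum_i phi_i gamma(k-i) = c_k,
  c_k = sigma^2 * sum_{j=k..q} theta_j psi_{j-k}   (c_k = 0 for k > q),
using gamma(-m) = gamma(m).
psi-weights needed (psi_j = theta_j + sum_i phi_i psi_{j-i}):
  psi_1 = theta_1 + phi_1 = 0.299 + (-0.378) = -0.079
Right-hand sides:
  c_0 = sigma^2 (1 + theta_1 psi_1) = 2 * (1 + (0.299)(-0.079)) = 2 * 0.976379 = 1.952758
  c_1 = sigma^2 theta_1 = 2 * (0.299) = 0.598
  c_2 = 0
Equations for k = 0 and k = 1 (AR order 1):
  gamma(0) = phi_1 gamma(1) + c_0
  gamma(1) = phi_1 gamma(0) + c_1
Substituting the second into the first: gamma(0) (1 - phi_1^2) = c_0 + phi_1 c_1, so
  gamma(0) = (c_0 + phi_1 c_1) / (1 - phi_1^2) = (1.952758 + (-0.378)(0.598)) / (1 - (-0.378)^2) = 1.726714 / 0.857116 = 2.014563.
Therefore gamma(0) = 2.0146 (to 4 decimal places).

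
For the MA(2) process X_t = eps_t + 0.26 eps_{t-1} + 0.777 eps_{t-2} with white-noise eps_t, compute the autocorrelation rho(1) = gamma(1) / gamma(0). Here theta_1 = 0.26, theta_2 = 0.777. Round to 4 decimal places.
\rho(1) = 0.2764

For an MA(q) process with theta_0 = 1, the autocovariance is
  gamma(k) = sigma^2 * sum_{i=0..q-k} theta_i * theta_{i+k},
and rho(k) = gamma(k) / gamma(0). Sigma^2 cancels.
  numerator   = (1)*(0.26) + (0.26)*(0.777) = 0.46202.
  denominator = (1)^2 + (0.26)^2 + (0.777)^2 = 1.671329.
  rho(1) = 0.46202 / 1.671329 = 0.2764.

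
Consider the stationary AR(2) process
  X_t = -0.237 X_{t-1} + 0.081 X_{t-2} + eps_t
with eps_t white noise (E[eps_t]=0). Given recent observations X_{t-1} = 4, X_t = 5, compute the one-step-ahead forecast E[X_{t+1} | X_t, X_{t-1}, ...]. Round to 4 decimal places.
E[X_{t+1} \mid \mathcal F_t] = -0.8610

For an AR(p) model X_t = c + sum_i phi_i X_{t-i} + eps_t, the
one-step-ahead conditional mean is
  E[X_{t+1} | X_t, ...] = c + sum_i phi_i X_{t+1-i}.
Substitute known values:
  E[X_{t+1} | ...] = (-0.237) * (5) + (0.081) * (4)
                   = -0.8610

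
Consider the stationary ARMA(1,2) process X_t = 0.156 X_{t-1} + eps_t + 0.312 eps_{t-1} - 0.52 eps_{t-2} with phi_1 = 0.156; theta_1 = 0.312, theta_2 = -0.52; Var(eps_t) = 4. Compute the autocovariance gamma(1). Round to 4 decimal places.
\gamma(1) = 1.1630

Multiply the model equation by X_{t-k} and take expectations. With theta_0 = psi_0 = 1 and psi_j the MA(infinity) weights, this gives
  gamma(k) - sum_i phi_i gamma(k-i) = c_k,
  c_k = sigma^2 * sum_{j=k..q} theta_j psi_{j-k}   (c_k = 0 for k > q),
using gamma(-m) = gamma(m).
psi-weights needed (psi_j = theta_j + sum_i phi_i psi_{j-i}):
  psi_1 = theta_1 + phi_1 = 0.312 + (0.156) = 0.468
  psi_2 = theta_2 + phi_1 psi_1 = -0.52 + (0.156)(0.468) = -0.446992
Right-hand sides:
  c_0 = sigma^2 (1 + theta_1 psi_1 + theta_2 psi_2) = 4 * (1 + (0.312)(0.468) + (-0.52)(-0.446992)) = 4 * 1.378452 = 5.513807
  c_1 = sigma^2 (theta_1 + theta_2 psi_1) = 4 * (0.312 + (-0.52)(0.468)) = 0.27456
  c_2 = sigma^2 theta_2 = 4 * (-0.52) = -2.08
Equations for k = 0 and k = 1 (AR order 1):
  gamma(0) = phi_1 gamma(1) + c_0
  gamma(1) = phi_1 gamma(0) + c_1
Substituting the second into the first: gamma(0) (1 - phi_1^2) = c_0 + phi_1 c_1, so
  gamma(0) = (c_0 + phi_1 c_1) / (1 - phi_1^2) = (5.513807 + (0.156)(0.27456)) / (1 - (0.156)^2) = 5.556639 / 0.975664 = 5.695238.
  gamma(1) = phi_1 gamma(0) + c_1 = (0.156)(5.695238) + (0.27456) = 1.163017.
Therefore gamma(1) = 1.1630 (to 4 decimal places).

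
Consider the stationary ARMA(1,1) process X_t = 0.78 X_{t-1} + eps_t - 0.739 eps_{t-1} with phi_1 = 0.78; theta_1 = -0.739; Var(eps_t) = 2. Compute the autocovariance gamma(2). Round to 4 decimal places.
\gamma(2) = 0.0692

Multiply the model equation by X_{t-k} and take expectations. With theta_0 = psi_0 = 1 and psi_j the MA(infinity) weights, this gives
  gamma(k) - sum_i phi_i gamma(k-i) = c_k,
  c_k = sigma^2 * sum_{j=k..q} theta_j psi_{j-k}   (c_k = 0 for k > q),
using gamma(-m) = gamma(m).
psi-weights needed (psi_j = theta_j + sum_i phi_i psi_{j-i}):
  psi_1 = theta_1 + phi_1 = -0.739 + (0.78) = 0.041
Right-hand sides:
  c_0 = sigma^2 (1 + theta_1 psi_1) = 2 * (1 + (-0.739)(0.041)) = 2 * 0.969701 = 1.939402
  c_1 = sigma^2 theta_1 = 2 * (-0.739) = -1.478
  c_2 = 0
Equations for k = 0 and k = 1 (AR order 1):
  gamma(0) = phi_1 gamma(1) + c_0
  gamma(1) = phi_1 gamma(0) + c_1
Substituting the second into the first: gamma(0) (1 - phi_1^2) = c_0 + phi_1 c_1, so
  gamma(0) = (c_0 + phi_1 c_1) / (1 - phi_1^2) = (1.939402 + (0.78)(-1.478)) / (1 - (0.78)^2) = 0.786562 / 0.3916 = 2.008585.
  gamma(1) = phi_1 gamma(0) + c_1 = (0.78)(2.008585) + (-1.478) = 0.088697.
For k = 2 (> q): gamma(2) = phi_1 gamma(1) = (0.78)(0.088697) = 0.069183.
Therefore gamma(2) = 0.0692 (to 4 decimal places).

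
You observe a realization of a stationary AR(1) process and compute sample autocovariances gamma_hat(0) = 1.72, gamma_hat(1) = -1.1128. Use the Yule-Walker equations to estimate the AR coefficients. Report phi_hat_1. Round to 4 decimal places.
\hat\phi_{1} = -0.6470

The Yule-Walker equations for an AR(p) process read, in matrix form,
  Gamma_p phi = r_p,   with   (Gamma_p)_{ij} = gamma(|i - j|),
                       (r_p)_i = gamma(i),   i,j = 1..p.
Substitute the sample gammas (Toeplitz matrix and right-hand side of size 1):
  Gamma_p = [[1.72]]
  r_p     = [-1.1128]
With p = 1 this is the single equation gamma(0) phi_1 = gamma(1):
  phi_hat_1 = gamma(1) / gamma(0) = -1.1128 / 1.72 = -0.6470.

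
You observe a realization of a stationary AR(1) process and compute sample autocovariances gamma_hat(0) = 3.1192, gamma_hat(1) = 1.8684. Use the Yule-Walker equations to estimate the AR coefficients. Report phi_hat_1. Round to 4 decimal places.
\hat\phi_{1} = 0.5990

The Yule-Walker equations for an AR(p) process read, in matrix form,
  Gamma_p phi = r_p,   with   (Gamma_p)_{ij} = gamma(|i - j|),
                       (r_p)_i = gamma(i),   i,j = 1..p.
Substitute the sample gammas (Toeplitz matrix and right-hand side of size 1):
  Gamma_p = [[3.1192]]
  r_p     = [1.8684]
With p = 1 this is the single equation gamma(0) phi_1 = gamma(1):
  phi_hat_1 = gamma(1) / gamma(0) = 1.8684 / 3.1192 = 0.5990.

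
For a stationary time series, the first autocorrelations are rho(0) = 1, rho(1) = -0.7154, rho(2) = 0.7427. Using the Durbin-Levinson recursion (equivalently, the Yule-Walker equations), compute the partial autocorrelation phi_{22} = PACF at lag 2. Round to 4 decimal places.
\phi_{22} = 0.4730

The PACF at lag k is phi_{kk}, the last component of the solution
to the Yule-Walker system G_k phi = r_k where
  (G_k)_{ij} = rho(|i - j|), (r_k)_i = rho(i), i,j = 1..k.
Equivalently, Durbin-Levinson gives phi_{kk} iteratively:
  phi_{11} = rho(1)
  phi_{kk} = [rho(k) - sum_{j=1..k-1} phi_{k-1,j} rho(k-j)]
            / [1 - sum_{j=1..k-1} phi_{k-1,j} rho(j)],
  phi_{k,j} = phi_{k-1,j} - phi_{kk} phi_{k-1,k-j},  j = 1..k-1.
Step k = 1:
  phi_11 = rho(1) = -0.7154.
Step k = 2:
  phi_22 = [rho(2) - phi_11 rho(1)] / [1 - phi_11 rho(1)] = [0.7427 - (-0.7154)(-0.7154)] / [1 - (-0.7154)(-0.7154)]
         = 0.23090284 / 0.48820284 = 0.473.
Therefore phi_{22} = 0.4730.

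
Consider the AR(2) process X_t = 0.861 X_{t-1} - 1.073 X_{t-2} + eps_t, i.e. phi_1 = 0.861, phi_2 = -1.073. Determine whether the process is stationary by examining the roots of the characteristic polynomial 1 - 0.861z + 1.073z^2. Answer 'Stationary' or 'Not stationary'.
\text{Not stationary}

The AR(p) characteristic polynomial is P(z) = 1 - 0.861z + 1.073z^2.
Stationarity requires all roots to lie outside the unit circle, i.e. |z| > 1 for every root.
Set 1 + (-0.861) z + (1.073) z^2 = 0, i.e. a z^2 + b z + c = 0 with a = 1.073, b = -0.861, c = 1.
Discriminant D = b^2 - 4ac = (-0.861)^2 - 4*(1.073)*1 = 0.741321 - (4.292) = -3.550679.
D < 0, so the roots are the complex-conjugate pair z = (-b +/- i sqrt(-D)) / (2a) = 0.4012 +/- 0.8781i.
For a conjugate pair |z|^2 = z * conj(z) = (product of roots) = c/a = 1/(1.073) = 0.931966, so |z| = sqrt(0.931966) = 0.9654 for both roots.
Moduli of all roots: 0.9654, 0.9654.
All moduli strictly greater than 1? No.
Verdict: Not stationary.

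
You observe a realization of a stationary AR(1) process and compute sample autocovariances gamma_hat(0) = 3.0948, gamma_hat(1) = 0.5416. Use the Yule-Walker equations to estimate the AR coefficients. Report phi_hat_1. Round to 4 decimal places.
\hat\phi_{1} = 0.1750

The Yule-Walker equations for an AR(p) process read, in matrix form,
  Gamma_p phi = r_p,   with   (Gamma_p)_{ij} = gamma(|i - j|),
                       (r_p)_i = gamma(i),   i,j = 1..p.
Substitute the sample gammas (Toeplitz matrix and right-hand side of size 1):
  Gamma_p = [[3.0948]]
  r_p     = [0.5416]
With p = 1 this is the single equation gamma(0) phi_1 = gamma(1):
  phi_hat_1 = gamma(1) / gamma(0) = 0.5416 / 3.0948 = 0.1750.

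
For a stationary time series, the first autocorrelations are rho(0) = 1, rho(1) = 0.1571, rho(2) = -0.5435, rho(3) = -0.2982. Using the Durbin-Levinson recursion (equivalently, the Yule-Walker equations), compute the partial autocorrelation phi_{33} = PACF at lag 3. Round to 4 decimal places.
\phi_{33} = -0.1111

The PACF at lag k is phi_{kk}, the last component of the solution
to the Yule-Walker system G_k phi = r_k where
  (G_k)_{ij} = rho(|i - j|), (r_k)_i = rho(i), i,j = 1..k.
Equivalently, Durbin-Levinson gives phi_{kk} iteratively:
  phi_{11} = rho(1)
  phi_{kk} = [rho(k) - sum_{j=1..k-1} phi_{k-1,j} rho(k-j)]
            / [1 - sum_{j=1..k-1} phi_{k-1,j} rho(j)],
  phi_{k,j} = phi_{k-1,j} - phi_{kk} phi_{k-1,k-j},  j = 1..k-1.
Step k = 1:
  phi_11 = rho(1) = 0.1571.
Step k = 2:
  phi_22 = [rho(2) - phi_11 rho(1)] / [1 - phi_11 rho(1)] = [-0.5435 - (0.1571)(0.1571)] / [1 - (0.1571)(0.1571)]
         = -0.56818041 / 0.97531959 = -0.582558.
  Update: phi_21 = phi_11 - phi_22 phi_11 = 0.1571 - (-0.582558)(0.1571) = 0.24862.
Step k = 3:
  phi_33 = [rho(3) - phi_21 rho(2) - phi_22 rho(1)] / [1 - phi_21 rho(1) - phi_22 rho(2)]
    numerator   = -0.2982 - (0.24862)(-0.5435) - (-0.582558)(0.1571) = -0.0715552
    denominator = 1 - (0.24862)(0.1571) - (-0.582558)(-0.5435) = 0.64432144
  phi_33 = -0.0715552 / 0.64432144 = -0.1111.
Therefore phi_{33} = -0.1111.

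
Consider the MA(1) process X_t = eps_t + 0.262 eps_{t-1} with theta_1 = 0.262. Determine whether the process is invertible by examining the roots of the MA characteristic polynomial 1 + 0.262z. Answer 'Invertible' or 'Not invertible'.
\text{Invertible}

The MA(q) characteristic polynomial is P(z) = 1 + 0.262z.
Invertibility requires all roots to lie outside the unit circle, i.e. |z| > 1 for every root.
This is linear in z: 1 + (0.262) z = 0  =>  z = -1/(0.262) = -3.816794,  |z| = 3.816794.
Moduli of all roots: 3.8168.
All moduli strictly greater than 1? Yes.
Verdict: Invertible.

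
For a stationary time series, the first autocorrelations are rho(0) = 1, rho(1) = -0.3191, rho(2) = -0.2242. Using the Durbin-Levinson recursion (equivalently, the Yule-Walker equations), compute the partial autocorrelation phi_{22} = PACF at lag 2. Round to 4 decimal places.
\phi_{22} = -0.3630

The PACF at lag k is phi_{kk}, the last component of the solution
to the Yule-Walker system G_k phi = r_k where
  (G_k)_{ij} = rho(|i - j|), (r_k)_i = rho(i), i,j = 1..k.
Equivalently, Durbin-Levinson gives phi_{kk} iteratively:
  phi_{11} = rho(1)
  phi_{kk} = [rho(k) - sum_{j=1..k-1} phi_{k-1,j} rho(k-j)]
            / [1 - sum_{j=1..k-1} phi_{k-1,j} rho(j)],
  phi_{k,j} = phi_{k-1,j} - phi_{kk} phi_{k-1,k-j},  j = 1..k-1.
Step k = 1:
  phi_11 = rho(1) = -0.3191.
Step k = 2:
  phi_22 = [rho(2) - phi_11 rho(1)] / [1 - phi_11 rho(1)] = [-0.2242 - (-0.3191)(-0.3191)] / [1 - (-0.3191)(-0.3191)]
         = -0.32602481 / 0.89817519 = -0.363.
Therefore phi_{22} = -0.3630.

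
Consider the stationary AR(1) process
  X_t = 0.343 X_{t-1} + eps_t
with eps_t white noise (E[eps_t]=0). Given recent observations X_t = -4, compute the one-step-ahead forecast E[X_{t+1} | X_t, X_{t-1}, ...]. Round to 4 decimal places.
E[X_{t+1} \mid \mathcal F_t] = -1.3720

For an AR(p) model X_t = c + sum_i phi_i X_{t-i} + eps_t, the
one-step-ahead conditional mean is
  E[X_{t+1} | X_t, ...] = c + sum_i phi_i X_{t+1-i}.
Substitute known values:
  E[X_{t+1} | ...] = (0.343) * (-4)
                   = -1.3720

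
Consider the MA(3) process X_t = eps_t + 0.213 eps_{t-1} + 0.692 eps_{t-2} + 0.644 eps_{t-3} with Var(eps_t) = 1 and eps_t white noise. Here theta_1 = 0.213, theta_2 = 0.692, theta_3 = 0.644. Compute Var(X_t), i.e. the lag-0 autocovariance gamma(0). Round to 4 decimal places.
\gamma(0) = 1.9390

For an MA(q) process X_t = eps_t + sum_i theta_i eps_{t-i} with
Var(eps_t) = sigma^2, the variance is
  gamma(0) = sigma^2 * (1 + sum_i theta_i^2).
  sum_i theta_i^2 = (0.213)^2 + (0.692)^2 + (0.644)^2 = 0.045369 + 0.478864 + 0.414736 = 0.938969.
  gamma(0) = 1 * (1 + 0.938969) = 1 * 1.938969 = 1.938969, which rounds to 1.9390.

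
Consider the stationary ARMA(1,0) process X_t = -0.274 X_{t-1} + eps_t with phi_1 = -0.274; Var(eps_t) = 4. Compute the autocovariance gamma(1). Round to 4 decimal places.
\gamma(1) = -1.1850

Multiply the model equation by X_{t-k} and take expectations. With theta_0 = psi_0 = 1 and psi_j the MA(infinity) weights, this gives
  gamma(k) - sum_i phi_i gamma(k-i) = c_k,
  c_k = sigma^2 * sum_{j=k..q} theta_j psi_{j-k}   (c_k = 0 for k > q),
using gamma(-m) = gamma(m).
Pure AR (q = 0): c_0 = sigma^2 = 4, c_k = 0 for k >= 1.
Equations for k = 0 and k = 1 (AR order 1):
  gamma(0) = phi_1 gamma(1) + c_0
  gamma(1) = phi_1 gamma(0) + c_1
Substituting the second into the first: gamma(0) (1 - phi_1^2) = c_0 + phi_1 c_1, so
  gamma(0) = c_0 / (1 - phi_1^2) = 4 / (1 - (-0.274)^2) = 4 / 0.924924 = 4.32468.
  gamma(1) = phi_1 gamma(0) = (-0.274)(4.32468) = -1.184962.
Therefore gamma(1) = -1.1850 (to 4 decimal places).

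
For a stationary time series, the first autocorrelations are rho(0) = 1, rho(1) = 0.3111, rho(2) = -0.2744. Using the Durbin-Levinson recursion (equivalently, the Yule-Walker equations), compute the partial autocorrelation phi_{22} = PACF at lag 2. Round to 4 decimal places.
\phi_{22} = -0.4110

The PACF at lag k is phi_{kk}, the last component of the solution
to the Yule-Walker system G_k phi = r_k where
  (G_k)_{ij} = rho(|i - j|), (r_k)_i = rho(i), i,j = 1..k.
Equivalently, Durbin-Levinson gives phi_{kk} iteratively:
  phi_{11} = rho(1)
  phi_{kk} = [rho(k) - sum_{j=1..k-1} phi_{k-1,j} rho(k-j)]
            / [1 - sum_{j=1..k-1} phi_{k-1,j} rho(j)],
  phi_{k,j} = phi_{k-1,j} - phi_{kk} phi_{k-1,k-j},  j = 1..k-1.
Step k = 1:
  phi_11 = rho(1) = 0.3111.
Step k = 2:
  phi_22 = [rho(2) - phi_11 rho(1)] / [1 - phi_11 rho(1)] = [-0.2744 - (0.3111)(0.3111)] / [1 - (0.3111)(0.3111)]
         = -0.37118321 / 0.90321679 = -0.411.
Therefore phi_{22} = -0.4110.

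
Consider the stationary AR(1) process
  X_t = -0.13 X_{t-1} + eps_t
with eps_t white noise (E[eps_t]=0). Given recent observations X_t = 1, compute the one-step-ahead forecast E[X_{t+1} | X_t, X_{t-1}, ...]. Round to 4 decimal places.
E[X_{t+1} \mid \mathcal F_t] = -0.1300

For an AR(p) model X_t = c + sum_i phi_i X_{t-i} + eps_t, the
one-step-ahead conditional mean is
  E[X_{t+1} | X_t, ...] = c + sum_i phi_i X_{t+1-i}.
Substitute known values:
  E[X_{t+1} | ...] = (-0.13) * (1)
                   = -0.1300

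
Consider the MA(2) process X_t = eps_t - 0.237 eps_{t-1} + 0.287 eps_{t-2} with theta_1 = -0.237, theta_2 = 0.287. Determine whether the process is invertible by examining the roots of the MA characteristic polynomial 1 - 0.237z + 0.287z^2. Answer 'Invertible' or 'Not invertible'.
\text{Invertible}

The MA(q) characteristic polynomial is P(z) = 1 - 0.237z + 0.287z^2.
Invertibility requires all roots to lie outside the unit circle, i.e. |z| > 1 for every root.
Set 1 + (-0.237) z + (0.287) z^2 = 0, i.e. a z^2 + b z + c = 0 with a = 0.287, b = -0.237, c = 1.
Discriminant D = b^2 - 4ac = (-0.237)^2 - 4*(0.287)*1 = 0.056169 - (1.148) = -1.091831.
D < 0, so the roots are the complex-conjugate pair z = (-b +/- i sqrt(-D)) / (2a) = 0.4129 +/- 1.8204i.
For a conjugate pair |z|^2 = z * conj(z) = (product of roots) = c/a = 1/(0.287) = 3.484321, so |z| = sqrt(3.484321) = 1.8666 for both roots.
Moduli of all roots: 1.8666, 1.8666.
All moduli strictly greater than 1? Yes.
Verdict: Invertible.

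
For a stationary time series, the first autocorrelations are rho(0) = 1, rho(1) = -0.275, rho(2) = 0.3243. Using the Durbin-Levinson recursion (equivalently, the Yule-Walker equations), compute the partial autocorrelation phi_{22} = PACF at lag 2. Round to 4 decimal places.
\phi_{22} = 0.2690

The PACF at lag k is phi_{kk}, the last component of the solution
to the Yule-Walker system G_k phi = r_k where
  (G_k)_{ij} = rho(|i - j|), (r_k)_i = rho(i), i,j = 1..k.
Equivalently, Durbin-Levinson gives phi_{kk} iteratively:
  phi_{11} = rho(1)
  phi_{kk} = [rho(k) - sum_{j=1..k-1} phi_{k-1,j} rho(k-j)]
            / [1 - sum_{j=1..k-1} phi_{k-1,j} rho(j)],
  phi_{k,j} = phi_{k-1,j} - phi_{kk} phi_{k-1,k-j},  j = 1..k-1.
Step k = 1:
  phi_11 = rho(1) = -0.275.
Step k = 2:
  phi_22 = [rho(2) - phi_11 rho(1)] / [1 - phi_11 rho(1)] = [0.3243 - (-0.275)(-0.275)] / [1 - (-0.275)(-0.275)]
         = 0.248675 / 0.924375 = 0.269.
Therefore phi_{22} = 0.2690.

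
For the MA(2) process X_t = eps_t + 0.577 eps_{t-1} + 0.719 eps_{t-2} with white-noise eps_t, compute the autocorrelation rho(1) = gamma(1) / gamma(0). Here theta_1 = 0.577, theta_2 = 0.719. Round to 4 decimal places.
\rho(1) = 0.5362

For an MA(q) process with theta_0 = 1, the autocovariance is
  gamma(k) = sigma^2 * sum_{i=0..q-k} theta_i * theta_{i+k},
and rho(k) = gamma(k) / gamma(0). Sigma^2 cancels.
  numerator   = (1)*(0.577) + (0.577)*(0.719) = 0.991863.
  denominator = (1)^2 + (0.577)^2 + (0.719)^2 = 1.84989.
  rho(1) = 0.991863 / 1.84989 = 0.5362.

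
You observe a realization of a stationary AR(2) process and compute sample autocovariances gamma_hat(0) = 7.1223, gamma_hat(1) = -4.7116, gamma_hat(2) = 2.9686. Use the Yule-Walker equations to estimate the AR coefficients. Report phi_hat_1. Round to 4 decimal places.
\hat\phi_{1} = -0.6860

The Yule-Walker equations for an AR(p) process read, in matrix form,
  Gamma_p phi = r_p,   with   (Gamma_p)_{ij} = gamma(|i - j|),
                       (r_p)_i = gamma(i),   i,j = 1..p.
Substitute the sample gammas (Toeplitz matrix and right-hand side of size 2):
  Gamma_p = [[7.1223, -4.7116], [-4.7116, 7.1223]]
  r_p     = [-4.7116, 2.9686]
Written out:
  7.1223 phi_1 - 4.7116 phi_2 = -4.7116
  -4.7116 phi_1 + 7.1223 phi_2 = 2.9686
Solve by Cramer's rule:
  det = gamma(0)^2 - gamma(1)^2 = (7.1223)^2 - (-4.7116)^2 = 50.72715729 - 22.19917456 = 28.52798273
  phi_hat_1 = [gamma(1) gamma(0) - gamma(1) gamma(2)] / det = [(-4.7116)(7.1223) - (-4.7116)(2.9686)] / 28.52798273 = -19.57057292 / 28.52798273 = -0.686
  phi_hat_2 = [gamma(0) gamma(2) - gamma(1)^2] / det = [(7.1223)(2.9686) - (-4.7116)^2] / 28.52798273 = -1.05591478 / 28.52798273 = -0.037
So phi_hat = [-0.6860, -0.0370].
Therefore phi_hat_1 = -0.6860.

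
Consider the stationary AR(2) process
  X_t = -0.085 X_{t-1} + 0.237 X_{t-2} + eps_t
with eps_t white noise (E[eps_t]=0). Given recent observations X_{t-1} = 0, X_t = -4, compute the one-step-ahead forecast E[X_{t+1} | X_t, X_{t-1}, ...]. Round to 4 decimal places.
E[X_{t+1} \mid \mathcal F_t] = 0.3400

For an AR(p) model X_t = c + sum_i phi_i X_{t-i} + eps_t, the
one-step-ahead conditional mean is
  E[X_{t+1} | X_t, ...] = c + sum_i phi_i X_{t+1-i}.
Substitute known values:
  E[X_{t+1} | ...] = (-0.085) * (-4) + (0.237) * (0)
                   = 0.3400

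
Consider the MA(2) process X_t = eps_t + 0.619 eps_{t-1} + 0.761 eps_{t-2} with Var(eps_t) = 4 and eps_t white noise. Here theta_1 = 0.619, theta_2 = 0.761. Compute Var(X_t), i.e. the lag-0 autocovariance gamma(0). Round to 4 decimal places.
\gamma(0) = 7.8491

For an MA(q) process X_t = eps_t + sum_i theta_i eps_{t-i} with
Var(eps_t) = sigma^2, the variance is
  gamma(0) = sigma^2 * (1 + sum_i theta_i^2).
  sum_i theta_i^2 = (0.619)^2 + (0.761)^2 = 0.383161 + 0.579121 = 0.962282.
  gamma(0) = 4 * (1 + 0.962282) = 4 * 1.962282 = 7.849128, which rounds to 7.8491.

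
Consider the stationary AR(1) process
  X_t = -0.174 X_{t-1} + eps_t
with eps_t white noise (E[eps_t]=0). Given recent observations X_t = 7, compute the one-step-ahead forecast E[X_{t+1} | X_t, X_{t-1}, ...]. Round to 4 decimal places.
E[X_{t+1} \mid \mathcal F_t] = -1.2180

For an AR(p) model X_t = c + sum_i phi_i X_{t-i} + eps_t, the
one-step-ahead conditional mean is
  E[X_{t+1} | X_t, ...] = c + sum_i phi_i X_{t+1-i}.
Substitute known values:
  E[X_{t+1} | ...] = (-0.174) * (7)
                   = -1.2180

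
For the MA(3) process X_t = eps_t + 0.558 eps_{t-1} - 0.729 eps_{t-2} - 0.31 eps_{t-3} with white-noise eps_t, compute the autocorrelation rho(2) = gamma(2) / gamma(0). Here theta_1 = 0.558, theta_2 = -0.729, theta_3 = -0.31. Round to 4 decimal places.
\rho(2) = -0.4652

For an MA(q) process with theta_0 = 1, the autocovariance is
  gamma(k) = sigma^2 * sum_{i=0..q-k} theta_i * theta_{i+k},
and rho(k) = gamma(k) / gamma(0). Sigma^2 cancels.
  numerator   = (1)*(-0.729) + (0.558)*(-0.31) = -0.90198.
  denominator = (1)^2 + (0.558)^2 + (-0.729)^2 + (-0.31)^2 = 1.938905.
  rho(2) = -0.90198 / 1.938905 = -0.4652.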